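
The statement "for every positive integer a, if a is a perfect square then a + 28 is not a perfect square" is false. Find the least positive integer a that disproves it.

a = 36

Check each positive integer a in order until a is a perfect square but a + 28 is a perfect square.
The first 5 eligible values, up to a = 25, all satisfy the conclusion.
a = 36: 36 = 6² and 36 + 28 = 64 = 8².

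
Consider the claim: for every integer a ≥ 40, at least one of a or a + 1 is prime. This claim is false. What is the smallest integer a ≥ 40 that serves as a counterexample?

The first 4 eligible values, up to a = 43, all satisfy the conclusion.
a = 44: 44 = 2 × 22; 45 = 3 × 15 — both composite.
Hence a = 44 is a counterexample.

a = 44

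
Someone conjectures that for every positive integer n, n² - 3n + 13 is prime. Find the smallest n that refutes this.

n = 12

Check each positive integer n in order until n² - 3n + 13 is not prime.
For n = 1, 2, 3, 4, …, 9, 10, 11 the conclusion holds.
n = 12: n² - 3n + 13 = 121 = 11 × 11, composite.
Thus n = 12 disproves the claim, and no smaller n works.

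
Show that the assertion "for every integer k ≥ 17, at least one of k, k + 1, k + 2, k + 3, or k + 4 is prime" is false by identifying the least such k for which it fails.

k = 17: 17 is prime.
k = 18: 19 is prime.
k = 19: 19 is prime.
k = 20: 23 is prime.
k = 21: 23 is prime.
k = 22: 23 is prime.
k = 23: 23 is prime.
k = 24: 24 = 2 × 12; 25 = 5 × 5; 26 = 2 × 13; 27 = 3 × 9; 28 = 2 × 14 — all composite.

k = 24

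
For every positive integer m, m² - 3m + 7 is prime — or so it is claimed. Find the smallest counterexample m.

The first 5 eligible values, up to m = 5, all satisfy the conclusion.
m = 6: m² - 3m + 7 = 25 = 5 × 5, composite.
Thus m = 6 disproves the claim, and no smaller m works.

m = 6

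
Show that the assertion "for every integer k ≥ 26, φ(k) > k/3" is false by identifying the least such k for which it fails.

Check each integer k ≥ 26 in order until the claim fails.
For k = 26, 27, 28, 29 the conclusion holds.
k = 30: φ(30) = 8 and 30/3 = 10, so φ(30) ≤ 30/3.

k = 30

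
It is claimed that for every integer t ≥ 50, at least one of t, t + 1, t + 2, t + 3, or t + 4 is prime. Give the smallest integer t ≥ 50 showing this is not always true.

The first 4 eligible values, up to t = 53, all satisfy the conclusion.
t = 54: 54 = 2 × 27; 55 = 5 × 11; 56 = 2 × 28; 57 = 3 × 19; 58 = 2 × 29 — all composite.
Hence t = 54 is a counterexample.

t = 54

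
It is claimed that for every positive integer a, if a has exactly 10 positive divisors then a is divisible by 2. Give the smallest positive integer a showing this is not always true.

a = 405

For a = 48, 80, 112, 162, 176, 208, 272, 304, 368 the conclusion holds.
a = 405: τ(405) = 10; 405 mod 2 = 1.
Thus a = 405 disproves the claim, and no smaller a works.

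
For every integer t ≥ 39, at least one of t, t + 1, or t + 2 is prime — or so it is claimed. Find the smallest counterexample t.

t = 44

We need the least integer t ≥ 39 for which t, t + 1, t + 2 are all composite.
For t = 39, 40, 41, 42, 43 the conclusion holds.
t = 44: 44 = 2 × 22; 45 = 3 × 15; 46 = 2 × 23 — all composite.
Thus t = 44 disproves the claim, and no smaller t works.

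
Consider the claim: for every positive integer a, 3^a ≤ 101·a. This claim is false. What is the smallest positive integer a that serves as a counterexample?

For a = 1, 2, 3, 4, 5 the conclusion holds.
a = 6: 3^a = 729 and 101·a = 606, so 729 > 606.

a = 6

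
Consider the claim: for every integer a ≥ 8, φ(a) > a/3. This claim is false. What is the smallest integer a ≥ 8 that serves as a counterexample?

a = 12

We need the least integer a ≥ 8 for which the claim fails.
a = 8: φ(8) = 4 and 8/3 = 8/3, so φ(8) > 8/3.
a = 9: φ(9) = 6 and 9/3 = 3, so φ(9) > 9/3.
a = 10: φ(10) = 4 and 10/3 = 10/3, so φ(10) > 10/3.
a = 11: φ(11) = 10 and 11/3 = 11/3, so φ(11) > 11/3.
a = 12: φ(12) = 4 and 12/3 = 4, so φ(12) ≤ 12/3.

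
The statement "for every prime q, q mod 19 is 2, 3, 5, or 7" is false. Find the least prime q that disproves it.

Check each prime q in order until the claim fails.
q = 2: 2 mod 19 = 2.
q = 3: 3 mod 19 = 3.
q = 5: 5 mod 19 = 5.
q = 7: 7 mod 19 = 7.
q = 11: 11 mod 19 = 11 — not in {2, 3, 5, 7}.
So q = 11 is the smallest counterexample.

q = 11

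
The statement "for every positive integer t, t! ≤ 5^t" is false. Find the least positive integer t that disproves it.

We need the least positive integer t for which t! > 5^t.
For t = 1, 2, 3, 4, …, 9, 10, 11 the conclusion holds.
t = 12: t! = 479001600 and 5^t = 244140625, so 479001600 > 244140625.

t = 12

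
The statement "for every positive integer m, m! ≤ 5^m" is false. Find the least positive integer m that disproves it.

m = 12

For m = 1, 2, 3, 4, …, 9, 10, 11 the conclusion holds.
m = 12: m! = 479001600 and 5^m = 244140625, so 479001600 > 244140625.
Thus m = 12 disproves the claim, and no smaller m works.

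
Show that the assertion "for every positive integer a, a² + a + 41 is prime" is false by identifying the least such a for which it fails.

The first 39 eligible values, up to a = 39, all satisfy the conclusion.
a = 40: a² + a + 41 = 1681 = 41 × 41, composite.
So a = 40 is the smallest counterexample.

a = 40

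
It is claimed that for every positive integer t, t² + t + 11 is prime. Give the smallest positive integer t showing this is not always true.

t = 10

Check each positive integer t in order until t² + t + 11 is not prime.
For t = 1, 2, 3, 4, 5, 6, 7, 8, 9 the conclusion holds.
t = 10: t² + t + 11 = 121 = 11 × 11, composite.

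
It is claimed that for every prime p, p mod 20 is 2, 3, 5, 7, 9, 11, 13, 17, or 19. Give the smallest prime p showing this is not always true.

We need the least prime p for which the claim fails.
For p = 2, 3, 5, 7, …, 29, 31, 37 the conclusion holds.
p = 41: 41 mod 20 = 1 — not in {2, 3, 5, 7, 9, 11, 13, 17, 19}.

p = 41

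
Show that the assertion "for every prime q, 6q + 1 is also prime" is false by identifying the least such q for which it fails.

We need the least prime q for which 6q + 1 is not prime.
For q = 2, 3, 5, 7, 11, 13, 17 the conclusion holds.
q = 19: 6q + 1 = 115 = 5 × 23, not prime.

q = 19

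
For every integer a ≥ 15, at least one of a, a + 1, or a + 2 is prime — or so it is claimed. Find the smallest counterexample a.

a = 20

Check each integer a ≥ 15 in order until a, a + 1, a + 2 are all composite.
a = 15: 17 is prime.
a = 16: 17 is prime.
a = 17: 17 is prime.
a = 18: 19 is prime.
a = 19: 19 is prime.
a = 20: 20 = 2 × 10; 21 = 3 × 7; 22 = 2 × 11 — all composite.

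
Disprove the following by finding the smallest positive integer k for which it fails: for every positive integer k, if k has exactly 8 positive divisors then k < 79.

Check each positive integer k in order until k has exactly 8 positive divisors but the claim fails.
For k = 24, 30, 40, 42, 54, 56, 66, 70, 78 the conclusion holds.
k = 88: τ(88) = 8; 88 ≥ 79.
Hence k = 88 is a counterexample.

k = 88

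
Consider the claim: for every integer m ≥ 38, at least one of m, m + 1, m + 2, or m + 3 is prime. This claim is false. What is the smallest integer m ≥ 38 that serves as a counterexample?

m = 48

We need the least integer m ≥ 38 for which m, m + 1, m + 2, m + 3 are all composite.
For m = 38, 39, 40, 41, 42, 43, 44, 45, 46, 47 the conclusion holds.
m = 48: 48 = 2 × 24; 49 = 7 × 7; 50 = 2 × 25; 51 = 3 × 17 — all composite.
Thus m = 48 disproves the claim, and no smaller m works.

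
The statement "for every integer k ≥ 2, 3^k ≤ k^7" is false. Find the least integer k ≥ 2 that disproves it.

For k = 2, 3, 4, 5, …, 16, 17, 18 the conclusion holds.
k = 19: 3^k = 1162261467 and k^7 = 893871739, so 1162261467 > 893871739.

k = 19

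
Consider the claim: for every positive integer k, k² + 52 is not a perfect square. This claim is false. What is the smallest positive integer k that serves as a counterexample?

We need the least positive integer k for which k² + 52 is a perfect square.
The first 11 eligible values, up to k = 11, all satisfy the conclusion.
k = 12: 12² + 52 = 196 = 14², a perfect square.
So k = 12 is the smallest counterexample.

k = 12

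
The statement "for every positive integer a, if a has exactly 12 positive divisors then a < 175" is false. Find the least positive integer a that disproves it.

A counterexample is any positive integer a such that a has exactly 12 positive divisors but the claim fails; we check each in order.
The first 12 eligible values, up to a = 160, all satisfy the conclusion.
a = 198: τ(198) = 12; 198 ≥ 175.

a = 198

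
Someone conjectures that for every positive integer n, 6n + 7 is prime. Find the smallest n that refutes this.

n = 3

A counterexample is any positive integer n such that 6n + 7 is not prime; we check each in order.
For n = 1, 2 the conclusion holds.
n = 3: 6n + 7 = 25 = 5 × 5, composite.
So n = 3 is the smallest counterexample.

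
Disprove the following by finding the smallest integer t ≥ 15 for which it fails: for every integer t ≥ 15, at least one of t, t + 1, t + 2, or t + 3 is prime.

t = 24

A counterexample is any integer t ≥ 15 such that t, t + 1, t + 2, t + 3 are all composite; we check each in order.
For t = 15, 16, 17, 18, 19, 20, 21, 22, 23 the conclusion holds.
t = 24: 24 = 2 × 12; 25 = 5 × 5; 26 = 2 × 13; 27 = 3 × 9 — all composite.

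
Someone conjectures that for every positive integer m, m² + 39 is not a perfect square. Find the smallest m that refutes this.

Check each positive integer m in order until m² + 39 is a perfect square.
For m = 1, 2, 3, 4 the conclusion holds.
m = 5: 5² + 39 = 64 = 8², a perfect square.
So m = 5 is the smallest counterexample.

m = 5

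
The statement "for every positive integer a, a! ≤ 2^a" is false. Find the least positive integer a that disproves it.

A counterexample is any positive integer a such that a! > 2^a; we check each in order.
For a = 1, 2, 3 the conclusion holds.
a = 4: a! = 24 and 2^a = 16, so 24 > 16.

a = 4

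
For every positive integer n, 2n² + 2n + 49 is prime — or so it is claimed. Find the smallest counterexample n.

For n = 1, 2, 3, 4, 5 the conclusion holds.
n = 6: 2n² + 2n + 49 = 133 = 7 × 19, composite.

n = 6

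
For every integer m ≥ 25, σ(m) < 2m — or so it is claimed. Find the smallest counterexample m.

m = 28

Check each integer m ≥ 25 in order until the claim fails.
For m = 25, 26, 27 the conclusion holds.
m = 28: σ(28) = 56; 56 ≥ 56.
Hence m = 28 is a counterexample.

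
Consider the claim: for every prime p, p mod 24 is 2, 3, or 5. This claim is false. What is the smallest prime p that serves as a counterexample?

p = 7

A counterexample is any prime p such that the claim fails; we check each in order.
For p = 2, 3, 5 the conclusion holds.
p = 7: 7 mod 24 = 7 — not in {2, 3, 5}.
Hence p = 7 is a counterexample.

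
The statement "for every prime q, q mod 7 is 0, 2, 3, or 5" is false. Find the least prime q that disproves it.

For q = 2, 3, 5, 7 the conclusion holds.
q = 11: 11 mod 7 = 4 — not in {0, 2, 3, 5}.

q = 11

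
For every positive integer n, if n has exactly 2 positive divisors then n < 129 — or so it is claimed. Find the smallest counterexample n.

n = 131

For n = 2, 3, 5, 7, …, 109, 113, 127 the conclusion holds.
n = 131: τ(131) = 2; 131 ≥ 129.
Thus n = 131 disproves the claim, and no smaller n works.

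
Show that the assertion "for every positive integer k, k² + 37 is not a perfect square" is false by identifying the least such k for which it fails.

For k = 1, 2, 3, 4, …, 15, 16, 17 the conclusion holds.
k = 18: 18² + 37 = 361 = 19², a perfect square.
So k = 18 is the smallest counterexample.

k = 18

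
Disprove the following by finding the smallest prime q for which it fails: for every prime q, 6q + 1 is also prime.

A counterexample is any prime q such that 6q + 1 is not prime; we check each in order.
q = 2: 6q + 1 = 13, prime.
q = 3: 6q + 1 = 19, prime.
q = 5: 6q + 1 = 31, prime.
q = 7: 6q + 1 = 43, prime.
q = 11: 6q + 1 = 67, prime.
q = 13: 6q + 1 = 79, prime.
q = 17: 6q + 1 = 103, prime.
q = 19: 6q + 1 = 115 = 5 × 23, not prime.
So q = 19 is the smallest counterexample.

q = 19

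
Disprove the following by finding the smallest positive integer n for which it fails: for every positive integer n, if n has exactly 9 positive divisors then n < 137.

n = 36: τ(36) = 9; 36 < 137.
n = 100: τ(100) = 9; 100 < 137.
n = 196: τ(196) = 9; 196 ≥ 137.

n = 196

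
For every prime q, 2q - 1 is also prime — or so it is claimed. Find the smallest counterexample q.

Check each prime q in order until 2q - 1 is not prime.
For q = 2, 3 the conclusion holds.
q = 5: 2q - 1 = 9 = 3 × 3, not prime.
So q = 5 is the smallest counterexample.

q = 5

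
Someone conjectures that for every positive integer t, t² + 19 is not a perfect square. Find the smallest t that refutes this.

t = 9

t = 1: 1² + 19 = 20, not a perfect square.
t = 2: 2² + 19 = 23, not a perfect square.
t = 3: 3² + 19 = 28, not a perfect square.
t = 4: 4² + 19 = 35, not a perfect square.
t = 5: 5² + 19 = 44, not a perfect square.
t = 6: 6² + 19 = 55, not a perfect square.
t = 7: 7² + 19 = 68, not a perfect square.
t = 8: 8² + 19 = 83, not a perfect square.
t = 9: 9² + 19 = 100 = 10², a perfect square.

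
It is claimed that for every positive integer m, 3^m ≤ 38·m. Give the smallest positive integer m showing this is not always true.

m = 5

For m = 1, 2, 3, 4 the conclusion holds.
m = 5: 3^m = 243 and 38·m = 190, so 243 > 190.
Thus m = 5 disproves the claim, and no smaller m works.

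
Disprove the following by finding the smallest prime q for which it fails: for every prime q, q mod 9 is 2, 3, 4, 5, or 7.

A counterexample is any prime q such that the claim fails; we check each in order.
q = 2: 2 mod 9 = 2.
q = 3: 3 mod 9 = 3.
q = 5: 5 mod 9 = 5.
q = 7: 7 mod 9 = 7.
q = 11: 11 mod 9 = 2.
q = 13: 13 mod 9 = 4.
q = 17: 17 mod 9 = 8 — not in {2, 3, 4, 5, 7}.
Hence q = 17 is a counterexample.

q = 17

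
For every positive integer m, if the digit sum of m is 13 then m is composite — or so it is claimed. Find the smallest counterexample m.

For m = 49, 58 the conclusion holds.
m = 67: digit sum 13; 67 is prime, not composite.

m = 67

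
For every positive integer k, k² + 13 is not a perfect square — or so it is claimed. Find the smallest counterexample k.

k = 6

k = 1: 1² + 13 = 14, not a perfect square.
k = 2: 2² + 13 = 17, not a perfect square.
k = 3: 3² + 13 = 22, not a perfect square.
k = 4: 4² + 13 = 29, not a perfect square.
k = 5: 5² + 13 = 38, not a perfect square.
k = 6: 6² + 13 = 49 = 7², a perfect square.
Hence k = 6 is a counterexample.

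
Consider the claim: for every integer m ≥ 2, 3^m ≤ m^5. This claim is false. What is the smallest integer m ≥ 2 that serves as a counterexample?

m = 11

The first 9 eligible values, up to m = 10, all satisfy the conclusion.
m = 11: 3^m = 177147 and m^5 = 161051, so 177147 > 161051.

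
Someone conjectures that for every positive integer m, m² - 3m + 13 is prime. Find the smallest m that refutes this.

The first 11 eligible values, up to m = 11, all satisfy the conclusion.
m = 12: m² - 3m + 13 = 121 = 11 × 11, composite.

m = 12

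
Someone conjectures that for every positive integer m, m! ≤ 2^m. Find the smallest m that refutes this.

m = 4

m = 1: m! = 1 and 2^m = 2, so 1 ≤ 2.
m = 2: m! = 2 and 2^m = 4, so 2 ≤ 4.
m = 3: m! = 6 and 2^m = 8, so 6 ≤ 8.
m = 4: m! = 24 and 2^m = 16, so 24 > 16.
So m = 4 is the smallest counterexample.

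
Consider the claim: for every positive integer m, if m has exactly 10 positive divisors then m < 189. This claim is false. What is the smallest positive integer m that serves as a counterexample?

The first 5 eligible values, up to m = 176, all satisfy the conclusion.
m = 208: τ(208) = 10; 208 ≥ 189.
Hence m = 208 is a counterexample.

m = 208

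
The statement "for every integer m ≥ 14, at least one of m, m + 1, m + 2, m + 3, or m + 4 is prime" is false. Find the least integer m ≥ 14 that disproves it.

m = 24

A counterexample is any integer m ≥ 14 such that m, m + 1, m + 2, m + 3, m + 4 are all composite; we check each in order.
The first 10 eligible values, up to m = 23, all satisfy the conclusion.
m = 24: 24 = 2 × 12; 25 = 5 × 5; 26 = 2 × 13; 27 = 3 × 9; 28 = 2 × 14 — all composite.
Hence m = 24 is a counterexample.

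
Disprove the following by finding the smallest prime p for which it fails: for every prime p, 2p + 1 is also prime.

p = 7

p = 2: 2p + 1 = 5, prime.
p = 3: 2p + 1 = 7, prime.
p = 5: 2p + 1 = 11, prime.
p = 7: 2p + 1 = 15 = 3 × 5, not prime.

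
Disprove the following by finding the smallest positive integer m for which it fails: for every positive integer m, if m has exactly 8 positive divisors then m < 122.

m = 128

We need the least positive integer m for which m has exactly 8 positive divisors but the claim fails.
The first 15 eligible values, up to m = 114, all satisfy the conclusion.
m = 128: τ(128) = 8; 128 ≥ 122.
Thus m = 128 disproves the claim, and no smaller m works.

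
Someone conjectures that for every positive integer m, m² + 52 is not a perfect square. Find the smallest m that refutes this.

m = 12

Check each positive integer m in order until m² + 52 is a perfect square.
The first 11 eligible values, up to m = 11, all satisfy the conclusion.
m = 12: 12² + 52 = 196 = 14², a perfect square.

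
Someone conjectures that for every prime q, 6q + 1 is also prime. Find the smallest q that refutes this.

q = 19

We need the least prime q for which 6q + 1 is not prime.
For q = 2, 3, 5, 7, 11, 13, 17 the conclusion holds.
q = 19: 6q + 1 = 115 = 5 × 23, not prime.
So q = 19 is the smallest counterexample.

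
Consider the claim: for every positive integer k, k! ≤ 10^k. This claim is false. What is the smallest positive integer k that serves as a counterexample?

k = 25

A counterexample is any positive integer k such that k! > 10^k; we check each in order.
The first 24 eligible values, up to k = 24, all satisfy the conclusion.
k = 25: k! = 15511210043330985984000000 and 10^k = 10000000000000000000000000, so 15511210043330985984000000 > 10000000000000000000000000.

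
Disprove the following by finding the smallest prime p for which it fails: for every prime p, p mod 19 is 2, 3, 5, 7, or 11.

A counterexample is any prime p such that the claim fails; we check each in order.
p = 2: 2 mod 19 = 2.
p = 3: 3 mod 19 = 3.
p = 5: 5 mod 19 = 5.
p = 7: 7 mod 19 = 7.
p = 11: 11 mod 19 = 11.
p = 13: 13 mod 19 = 13 — not in {2, 3, 5, 7, 11}.
So p = 13 is the smallest counterexample.

p = 13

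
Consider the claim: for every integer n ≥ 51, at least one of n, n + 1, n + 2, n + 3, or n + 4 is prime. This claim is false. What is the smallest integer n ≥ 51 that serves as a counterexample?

n = 54

n = 51: 53 is prime.
n = 52: 53 is prime.
n = 53: 53 is prime.
n = 54: 54 = 2 × 27; 55 = 5 × 11; 56 = 2 × 28; 57 = 3 × 19; 58 = 2 × 29 — all composite.
Thus n = 54 disproves the claim, and no smaller n works.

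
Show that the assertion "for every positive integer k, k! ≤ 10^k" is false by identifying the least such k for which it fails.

For k = 1, 2, 3, 4, …, 22, 23, 24 the conclusion holds.
k = 25: k! = 15511210043330985984000000 and 10^k = 10000000000000000000000000, so 15511210043330985984000000 > 10000000000000000000000000.
So k = 25 is the smallest counterexample.

k = 25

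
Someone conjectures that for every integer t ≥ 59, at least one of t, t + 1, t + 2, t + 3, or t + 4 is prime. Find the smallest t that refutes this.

A counterexample is any integer t ≥ 59 such that t, t + 1, t + 2, t + 3, t + 4 are all composite; we check each in order.
t = 59: 59 is prime.
t = 60: 61 is prime.
t = 61: 61 is prime.
t = 62: 62 = 2 × 31; 63 = 3 × 21; 64 = 2 × 32; 65 = 5 × 13; 66 = 2 × 33 — all composite.
Hence t = 62 is a counterexample.

t = 62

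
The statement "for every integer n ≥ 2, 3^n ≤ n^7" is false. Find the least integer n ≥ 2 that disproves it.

Check each integer n ≥ 2 in order until 3^n > n^7.
For n = 2, 3, 4, 5, …, 16, 17, 18 the conclusion holds.
n = 19: 3^n = 1162261467 and n^7 = 893871739, so 1162261467 > 893871739.
So n = 19 is the smallest counterexample.

n = 19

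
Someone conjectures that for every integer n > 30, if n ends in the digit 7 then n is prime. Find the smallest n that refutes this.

For n = 37, 47 the conclusion holds.
n = 57: 57 ends in 7; 57 = 3 × 19, composite.

n = 57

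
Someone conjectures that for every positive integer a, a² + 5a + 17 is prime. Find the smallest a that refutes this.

A counterexample is any positive integer a such that a² + 5a + 17 is not prime; we check each in order.
a = 1: a² + 5a + 17 = 23, prime.
a = 2: a² + 5a + 17 = 31, prime.
a = 3: a² + 5a + 17 = 41, prime.
a = 4: a² + 5a + 17 = 53, prime.
a = 5: a² + 5a + 17 = 67, prime.
a = 6: a² + 5a + 17 = 83, prime.
a = 7: a² + 5a + 17 = 101, prime.
a = 8: a² + 5a + 17 = 121 = 11 × 11, composite.

a = 8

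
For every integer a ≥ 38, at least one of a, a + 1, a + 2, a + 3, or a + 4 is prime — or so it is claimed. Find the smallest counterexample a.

a = 48

The first 10 eligible values, up to a = 47, all satisfy the conclusion.
a = 48: 48 = 2 × 24; 49 = 7 × 7; 50 = 2 × 25; 51 = 3 × 17; 52 = 2 × 26 — all composite.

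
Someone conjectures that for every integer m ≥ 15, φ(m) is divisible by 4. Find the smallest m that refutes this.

m = 18

Check each integer m ≥ 15 in order until φ(m) is not divisible by 4.
For m = 15, 16, 17 the conclusion holds.
m = 18: φ(18) = 6; 6 mod 4 = 2.
So m = 18 is the smallest counterexample.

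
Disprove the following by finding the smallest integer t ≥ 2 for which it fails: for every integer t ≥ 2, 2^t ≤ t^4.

t = 17

For t = 2, 3, 4, 5, …, 14, 15, 16 the conclusion holds.
t = 17: 2^t = 131072 and t^4 = 83521, so 131072 > 83521.
Hence t = 17 is a counterexample.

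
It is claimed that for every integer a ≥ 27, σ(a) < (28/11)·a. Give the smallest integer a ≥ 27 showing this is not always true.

a = 48

We need the least integer a ≥ 27 for which the claim fails.
For a = 27, 28, 29, 30, …, 45, 46, 47 the conclusion holds.
a = 48: σ(48) = 124; 124 ≥ 1344/11.
Hence a = 48 is a counterexample.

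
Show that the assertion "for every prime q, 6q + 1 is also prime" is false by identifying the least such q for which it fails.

q = 19

q = 2: 6q + 1 = 13, prime.
q = 3: 6q + 1 = 19, prime.
q = 5: 6q + 1 = 31, prime.
q = 7: 6q + 1 = 43, prime.
q = 11: 6q + 1 = 67, prime.
q = 13: 6q + 1 = 79, prime.
q = 17: 6q + 1 = 103, prime.
q = 19: 6q + 1 = 115 = 5 × 23, not prime.
Thus q = 19 disproves the claim, and no smaller q works.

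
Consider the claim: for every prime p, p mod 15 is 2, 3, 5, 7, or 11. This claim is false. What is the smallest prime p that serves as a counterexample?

A counterexample is any prime p such that the claim fails; we check each in order.
p = 2: 2 mod 15 = 2.
p = 3: 3 mod 15 = 3.
p = 5: 5 mod 15 = 5.
p = 7: 7 mod 15 = 7.
p = 11: 11 mod 15 = 11.
p = 13: 13 mod 15 = 13 — not in {2, 3, 5, 7, 11}.

p = 13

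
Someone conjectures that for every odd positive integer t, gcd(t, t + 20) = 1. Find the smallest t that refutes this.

t = 5

A counterexample is any odd positive integer t such that gcd(t, t + 20) > 1; we check each in order.
For t = 1, 3 the conclusion holds.
t = 5: gcd(5, 25) = 5.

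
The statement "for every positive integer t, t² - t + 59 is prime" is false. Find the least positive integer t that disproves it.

t = 3

Check each positive integer t in order until t² - t + 59 is not prime.
For t = 1, 2 the conclusion holds.
t = 3: t² - t + 59 = 65 = 5 × 13, composite.
Thus t = 3 disproves the claim, and no smaller t works.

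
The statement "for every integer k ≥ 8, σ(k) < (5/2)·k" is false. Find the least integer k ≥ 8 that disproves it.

k = 24

For k = 8, 9, 10, 11, …, 21, 22, 23 the conclusion holds.
k = 24: σ(24) = 60; 60 ≥ 60.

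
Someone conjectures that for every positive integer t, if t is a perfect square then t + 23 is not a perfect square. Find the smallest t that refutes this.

t = 121

The first 10 eligible values, up to t = 100, all satisfy the conclusion.
t = 121: 121 = 11² and 121 + 23 = 144 = 12².
Hence t = 121 is a counterexample.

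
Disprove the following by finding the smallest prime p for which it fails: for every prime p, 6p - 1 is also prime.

p = 11

We need the least prime p for which 6p - 1 is not prime.
For p = 2, 3, 5, 7 the conclusion holds.
p = 11: 6p - 1 = 65 = 5 × 13, not prime.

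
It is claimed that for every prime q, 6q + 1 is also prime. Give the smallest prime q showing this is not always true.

q = 19

We need the least prime q for which 6q + 1 is not prime.
The first 7 eligible values, up to q = 17, all satisfy the conclusion.
q = 19: 6q + 1 = 115 = 5 × 23, not prime.
Hence q = 19 is a counterexample.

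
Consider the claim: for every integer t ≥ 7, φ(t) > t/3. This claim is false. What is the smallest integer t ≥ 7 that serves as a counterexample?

A counterexample is any integer t ≥ 7 such that the claim fails; we check each in order.
For t = 7, 8, 9, 10, 11 the conclusion holds.
t = 12: φ(12) = 4 and 12/3 = 4, so φ(12) ≤ 12/3.

t = 12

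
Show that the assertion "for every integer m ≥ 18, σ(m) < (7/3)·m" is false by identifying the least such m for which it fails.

m = 18: σ(18) = 39; 39 < 42.
m = 19: σ(19) = 20; 20 < 133/3.
m = 20: σ(20) = 42; 42 < 140/3.
m = 21: σ(21) = 32; 32 < 49.
m = 22: σ(22) = 36; 36 < 154/3.
m = 23: σ(23) = 24; 24 < 161/3.
m = 24: σ(24) = 60; 60 ≥ 56.
Hence m = 24 is a counterexample.

m = 24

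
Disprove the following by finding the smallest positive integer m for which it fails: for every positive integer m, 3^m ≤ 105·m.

We need the least positive integer m for which 3^m > 105·m.
For m = 1, 2, 3, 4, 5 the conclusion holds.
m = 6: 3^m = 729 and 105·m = 630, so 729 > 630.
Thus m = 6 disproves the claim, and no smaller m works.

m = 6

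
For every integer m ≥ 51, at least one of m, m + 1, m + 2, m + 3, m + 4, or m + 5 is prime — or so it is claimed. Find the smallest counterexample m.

A counterexample is any integer m ≥ 51 such that m, m + 1, m + 2, m + 3, m + 4, m + 5 are all composite; we check each in order.
The first 39 eligible values, up to m = 89, all satisfy the conclusion.
m = 90: 90 = 2 × 45; 91 = 7 × 13; 92 = 2 × 46; 93 = 3 × 31; 94 = 2 × 47; 95 = 5 × 19 — all composite.
Hence m = 90 is a counterexample.

m = 90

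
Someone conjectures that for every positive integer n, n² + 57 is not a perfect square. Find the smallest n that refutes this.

A counterexample is any positive integer n such that n² + 57 is a perfect square; we check each in order.
n = 1: 1² + 57 = 58, not a perfect square.
n = 2: 2² + 57 = 61, not a perfect square.
n = 3: 3² + 57 = 66, not a perfect square.
n = 4: 4² + 57 = 73, not a perfect square.
n = 5: 5² + 57 = 82, not a perfect square.
n = 6: 6² + 57 = 93, not a perfect square.
n = 7: 7² + 57 = 106, not a perfect square.
n = 8: 8² + 57 = 121 = 11², a perfect square.

n = 8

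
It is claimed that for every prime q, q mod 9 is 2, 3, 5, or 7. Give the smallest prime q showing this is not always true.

A counterexample is any prime q such that the claim fails; we check each in order.
For q = 2, 3, 5, 7, 11 the conclusion holds.
q = 13: 13 mod 9 = 4 — not in {2, 3, 5, 7}.
So q = 13 is the smallest counterexample.

q = 13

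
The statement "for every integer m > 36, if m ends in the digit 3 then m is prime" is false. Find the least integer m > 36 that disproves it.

m = 63

A counterexample is any integer m > 36 such that m ends in the digit 3 but m is not prime; we check each in order.
m = 43: 43 ends in 3 and is prime.
m = 53: 53 ends in 3 and is prime.
m = 63: 63 ends in 3; 63 = 3 × 21, composite.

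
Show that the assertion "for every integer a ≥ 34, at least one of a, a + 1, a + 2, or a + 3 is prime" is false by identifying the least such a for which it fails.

a = 48

A counterexample is any integer a ≥ 34 such that a, a + 1, a + 2, a + 3 are all composite; we check each in order.
The first 14 eligible values, up to a = 47, all satisfy the conclusion.
a = 48: 48 = 2 × 24; 49 = 7 × 7; 50 = 2 × 25; 51 = 3 × 17 — all composite.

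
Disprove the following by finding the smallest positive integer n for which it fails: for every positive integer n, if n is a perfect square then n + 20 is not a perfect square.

n = 16

For n = 1, 4, 9 the conclusion holds.
n = 16: 16 = 4² and 16 + 20 = 36 = 6².
Thus n = 16 disproves the claim, and no smaller n works.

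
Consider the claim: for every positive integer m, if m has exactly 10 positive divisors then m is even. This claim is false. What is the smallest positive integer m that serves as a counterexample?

m = 405

We need the least positive integer m for which m has exactly 10 positive divisors but m is odd.
For m = 48, 80, 112, 162, 176, 208, 272, 304, 368 the conclusion holds.
m = 405: divisors of 405: 10 divisors; 405 is odd.
So m = 405 is the smallest counterexample.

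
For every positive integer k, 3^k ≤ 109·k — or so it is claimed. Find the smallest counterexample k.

k = 6

A counterexample is any positive integer k such that 3^k > 109·k; we check each in order.
The first 5 eligible values, up to k = 5, all satisfy the conclusion.
k = 6: 3^k = 729 and 109·k = 654, so 729 > 654.
So k = 6 is the smallest counterexample.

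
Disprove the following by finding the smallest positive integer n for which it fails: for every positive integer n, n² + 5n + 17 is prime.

The first 7 eligible values, up to n = 7, all satisfy the conclusion.
n = 8: n² + 5n + 17 = 121 = 11 × 11, composite.

n = 8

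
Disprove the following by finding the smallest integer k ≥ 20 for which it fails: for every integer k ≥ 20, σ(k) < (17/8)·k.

A counterexample is any integer k ≥ 20 such that the claim fails; we check each in order.
For k = 20, 21, 22, 23 the conclusion holds.
k = 24: σ(24) = 60; 60 ≥ 51.

k = 24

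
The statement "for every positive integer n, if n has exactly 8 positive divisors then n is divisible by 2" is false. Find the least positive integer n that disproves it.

For n = 24, 30, 40, 42, …, 88, 102, 104 the conclusion holds.
n = 105: τ(105) = 8; 105 mod 2 = 1.
So n = 105 is the smallest counterexample.

n = 105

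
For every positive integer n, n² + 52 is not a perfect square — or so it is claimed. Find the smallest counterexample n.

n = 12

For n = 1, 2, 3, 4, …, 9, 10, 11 the conclusion holds.
n = 12: 12² + 52 = 196 = 14², a perfect square.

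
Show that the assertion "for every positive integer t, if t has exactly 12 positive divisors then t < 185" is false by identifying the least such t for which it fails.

t = 198

A counterexample is any positive integer t such that t has exactly 12 positive divisors but the claim fails; we check each in order.
For t = 60, 72, 84, 90, …, 150, 156, 160 the conclusion holds.
t = 198: τ(198) = 12; 198 ≥ 185.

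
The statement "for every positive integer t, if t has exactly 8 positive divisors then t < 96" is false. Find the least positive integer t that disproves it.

t = 102

For t = 24, 30, 40, 42, 54, 56, 66, 70, 78, 88 the conclusion holds.
t = 102: τ(102) = 8; 102 ≥ 96.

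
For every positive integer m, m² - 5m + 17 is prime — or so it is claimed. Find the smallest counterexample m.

m = 13

A counterexample is any positive integer m such that m² - 5m + 17 is not prime; we check each in order.
For m = 1, 2, 3, 4, …, 10, 11, 12 the conclusion holds.
m = 13: m² - 5m + 17 = 121 = 11 × 11, composite.
So m = 13 is the smallest counterexample.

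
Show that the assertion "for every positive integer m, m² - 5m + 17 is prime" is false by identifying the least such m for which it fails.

We need the least positive integer m for which m² - 5m + 17 is not prime.
The first 12 eligible values, up to m = 12, all satisfy the conclusion.
m = 13: m² - 5m + 17 = 121 = 11 × 11, composite.

m = 13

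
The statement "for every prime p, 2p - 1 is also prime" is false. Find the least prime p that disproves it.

p = 5

For p = 2, 3 the conclusion holds.
p = 5: 2p - 1 = 9 = 3 × 3, not prime.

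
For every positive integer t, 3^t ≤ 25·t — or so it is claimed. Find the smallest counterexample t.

t = 5

A counterexample is any positive integer t such that 3^t > 25·t; we check each in order.
For t = 1, 2, 3, 4 the conclusion holds.
t = 5: 3^t = 243 and 25·t = 125, so 243 > 125.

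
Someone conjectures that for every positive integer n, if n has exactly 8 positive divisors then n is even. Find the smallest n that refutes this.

A counterexample is any positive integer n such that n has exactly 8 positive divisors but n is odd; we check each in order.
For n = 24, 30, 40, 42, …, 88, 102, 104 the conclusion holds.
n = 105: divisors of 105: 1, 3, 5, 7, 15, 21, 35, 105; 105 is odd.
So n = 105 is the smallest counterexample.

n = 105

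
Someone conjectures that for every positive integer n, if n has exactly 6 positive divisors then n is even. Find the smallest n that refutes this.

Check each positive integer n in order until n has exactly 6 positive divisors but n is odd.
The first 6 eligible values, up to n = 44, all satisfy the conclusion.
n = 45: divisors of 45: 1, 3, 5, 9, 15, 45; 45 is odd.

n = 45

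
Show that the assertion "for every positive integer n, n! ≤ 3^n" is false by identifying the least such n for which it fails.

We need the least positive integer n for which n! > 3^n.
The first 6 eligible values, up to n = 6, all satisfy the conclusion.
n = 7: n! = 5040 and 3^n = 2187, so 5040 > 2187.
Hence n = 7 is a counterexample.

n = 7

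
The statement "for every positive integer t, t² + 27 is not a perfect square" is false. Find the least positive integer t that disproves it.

t = 3

A counterexample is any positive integer t such that t² + 27 is a perfect square; we check each in order.
t = 1: 1² + 27 = 28, not a perfect square.
t = 2: 2² + 27 = 31, not a perfect square.
t = 3: 3² + 27 = 36 = 6², a perfect square.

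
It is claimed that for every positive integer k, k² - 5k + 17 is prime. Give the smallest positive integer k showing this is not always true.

k = 13

Check each positive integer k in order until k² - 5k + 17 is not prime.
For k = 1, 2, 3, 4, …, 10, 11, 12 the conclusion holds.
k = 13: k² - 5k + 17 = 121 = 11 × 11, composite.
So k = 13 is the smallest counterexample.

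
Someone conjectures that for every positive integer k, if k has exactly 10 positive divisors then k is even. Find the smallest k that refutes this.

The first 9 eligible values, up to k = 368, all satisfy the conclusion.
k = 405: divisors of 405: 10 divisors; 405 is odd.

k = 405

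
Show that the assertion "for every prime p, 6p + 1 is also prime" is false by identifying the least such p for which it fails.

We need the least prime p for which 6p + 1 is not prime.
For p = 2, 3, 5, 7, 11, 13, 17 the conclusion holds.
p = 19: 6p + 1 = 115 = 5 × 23, not prime.
So p = 19 is the smallest counterexample.

p = 19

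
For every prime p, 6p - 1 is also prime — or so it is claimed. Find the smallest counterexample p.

p = 11

A counterexample is any prime p such that 6p - 1 is not prime; we check each in order.
For p = 2, 3, 5, 7 the conclusion holds.
p = 11: 6p - 1 = 65 = 5 × 13, not prime.
So p = 11 is the smallest counterexample.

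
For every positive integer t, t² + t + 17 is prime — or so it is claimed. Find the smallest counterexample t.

A counterexample is any positive integer t such that t² + t + 17 is not prime; we check each in order.
For t = 1, 2, 3, 4, …, 13, 14, 15 the conclusion holds.
t = 16: t² + t + 17 = 289 = 17 × 17, composite.
Thus t = 16 disproves the claim, and no smaller t works.

t = 16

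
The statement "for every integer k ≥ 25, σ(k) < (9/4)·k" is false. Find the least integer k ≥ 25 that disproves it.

The first 5 eligible values, up to k = 29, all satisfy the conclusion.
k = 30: σ(30) = 72; 72 ≥ 135/2.

k = 30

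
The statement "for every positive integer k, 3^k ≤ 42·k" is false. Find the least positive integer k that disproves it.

A counterexample is any positive integer k such that 3^k > 42·k; we check each in order.
The first 4 eligible values, up to k = 4, all satisfy the conclusion.
k = 5: 3^k = 243 and 42·k = 210, so 243 > 210.

k = 5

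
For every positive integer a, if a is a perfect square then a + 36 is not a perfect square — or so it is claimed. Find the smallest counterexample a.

a = 1: 1 + 36 = 37, not a perfect square.
a = 4: 4 + 36 = 40, not a perfect square.
a = 9: 9 + 36 = 45, not a perfect square.
a = 16: 16 + 36 = 52, not a perfect square.
a = 25: 25 + 36 = 61, not a perfect square.
a = 36: 36 + 36 = 72, not a perfect square.
a = 49: 49 + 36 = 85, not a perfect square.
a = 64: 64 = 8² and 64 + 36 = 100 = 10².
Hence a = 64 is a counterexample.

a = 64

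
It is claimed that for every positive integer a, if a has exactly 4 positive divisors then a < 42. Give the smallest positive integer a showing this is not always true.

We need the least positive integer a for which a has exactly 4 positive divisors but the claim fails.
For a = 6, 8, 10, 14, …, 35, 38, 39 the conclusion holds.
a = 46: τ(46) = 4; 46 ≥ 42.
So a = 46 is the smallest counterexample.

a = 46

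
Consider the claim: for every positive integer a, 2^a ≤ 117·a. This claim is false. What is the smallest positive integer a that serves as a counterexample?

a = 11

We need the least positive integer a for which 2^a > 117·a.
The first 10 eligible values, up to a = 10, all satisfy the conclusion.
a = 11: 2^a = 2048 and 117·a = 1287, so 2048 > 1287.
So a = 11 is the smallest counterexample.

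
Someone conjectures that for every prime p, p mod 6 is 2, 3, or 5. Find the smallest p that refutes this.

A counterexample is any prime p such that the claim fails; we check each in order.
p = 2: 2 mod 6 = 2.
p = 3: 3 mod 6 = 3.
p = 5: 5 mod 6 = 5.
p = 7: 7 mod 6 = 1 — not in {2, 3, 5}.
Hence p = 7 is a counterexample.

p = 7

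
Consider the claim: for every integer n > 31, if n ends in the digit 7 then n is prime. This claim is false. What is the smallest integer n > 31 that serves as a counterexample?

For n = 37, 47 the conclusion holds.
n = 57: 57 ends in 7; 57 = 3 × 19, composite.

n = 57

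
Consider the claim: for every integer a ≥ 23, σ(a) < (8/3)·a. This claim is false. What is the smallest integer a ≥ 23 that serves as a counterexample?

a = 60

For a = 23, 24, 25, 26, …, 57, 58, 59 the conclusion holds.
a = 60: σ(60) = 168; 168 ≥ 160.
Thus a = 60 disproves the claim, and no smaller a works.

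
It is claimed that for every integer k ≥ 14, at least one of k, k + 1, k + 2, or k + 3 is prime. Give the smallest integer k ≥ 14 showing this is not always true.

k = 24

For k = 14, 15, 16, 17, 18, 19, 20, 21, 22, 23 the conclusion holds.
k = 24: 24 = 2 × 12; 25 = 5 × 5; 26 = 2 × 13; 27 = 3 × 9 — all composite.
So k = 24 is the smallest counterexample.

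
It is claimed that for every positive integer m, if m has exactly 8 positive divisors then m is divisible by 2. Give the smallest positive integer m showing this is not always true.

For m = 24, 30, 40, 42, …, 88, 102, 104 the conclusion holds.
m = 105: τ(105) = 8; 105 mod 2 = 1.

m = 105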